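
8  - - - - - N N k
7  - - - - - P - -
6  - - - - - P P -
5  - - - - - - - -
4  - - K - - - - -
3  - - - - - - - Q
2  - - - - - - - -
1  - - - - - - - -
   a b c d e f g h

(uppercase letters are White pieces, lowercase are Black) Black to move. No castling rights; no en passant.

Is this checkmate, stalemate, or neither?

checkmate

Black to move; black king on h8.
In check: yes, from the white queen on h3.
King squares — g7: attacked by Pf6; h7: attacked by Qh3; g8: attacked by Pf7.
Legal moves for Black: none.
In check with no legal moves → checkmate.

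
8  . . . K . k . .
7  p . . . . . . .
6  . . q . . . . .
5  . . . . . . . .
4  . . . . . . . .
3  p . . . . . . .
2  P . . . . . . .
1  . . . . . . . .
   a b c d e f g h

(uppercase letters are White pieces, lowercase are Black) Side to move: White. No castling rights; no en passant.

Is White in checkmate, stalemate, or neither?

stalemate

White to move; white king on d8.
In check: no.
King squares — c7: attacked by Qc6; d7: attacked by Qc6; e7: attacked by Kf8; c8: attacked by Qc6; e8: attacked by Qc6.
Legal moves for White: none.
Not in check and no legal moves → stalemate.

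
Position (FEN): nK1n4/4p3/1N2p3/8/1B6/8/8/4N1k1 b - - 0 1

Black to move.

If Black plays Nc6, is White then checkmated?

no

After Nc6: white king on b8; in check: yes, from the black knight on c6.
White has 3 legal replies: Kc8, Kxa8, Kb7.
In check but a legal move exists → not checkmate.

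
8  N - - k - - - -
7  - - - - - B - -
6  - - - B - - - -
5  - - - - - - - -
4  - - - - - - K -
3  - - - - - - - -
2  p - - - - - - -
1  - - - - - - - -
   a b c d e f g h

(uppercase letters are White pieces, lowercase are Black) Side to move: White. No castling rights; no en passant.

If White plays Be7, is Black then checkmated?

After Be7: black king on d8; in check: yes, from the white bishop on e7.
Black has 3 legal replies: Kc8, Kxe7, Kd7.
In check but a legal move exists → not checkmate.

no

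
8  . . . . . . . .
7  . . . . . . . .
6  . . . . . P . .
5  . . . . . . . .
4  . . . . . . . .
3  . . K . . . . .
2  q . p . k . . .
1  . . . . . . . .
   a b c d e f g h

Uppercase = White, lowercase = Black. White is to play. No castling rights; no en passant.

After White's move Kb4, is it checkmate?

After Kb4: black king on e2; in check: no.
Black is not in check, so this cannot be checkmate.

no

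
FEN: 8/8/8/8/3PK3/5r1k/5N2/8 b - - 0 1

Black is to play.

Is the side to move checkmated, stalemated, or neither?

neither

Black to move; black king on h3.
In check: yes, from the white knight on f2.
Legal moves for Black: Kh4, Kg3, Kh2, Kg2, Rxf2.
Black is in check but has 5 legal moves → neither.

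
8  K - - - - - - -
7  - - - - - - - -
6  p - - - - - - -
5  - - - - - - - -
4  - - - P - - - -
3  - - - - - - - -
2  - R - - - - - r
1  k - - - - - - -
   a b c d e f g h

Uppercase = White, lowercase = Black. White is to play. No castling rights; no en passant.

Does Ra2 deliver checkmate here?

After Ra2: black king on a1; in check: yes, from the white rook on a2.
Black has 3 legal replies: Kxa2, Kb1, Rxa2.
In check but a legal move exists → not checkmate.

no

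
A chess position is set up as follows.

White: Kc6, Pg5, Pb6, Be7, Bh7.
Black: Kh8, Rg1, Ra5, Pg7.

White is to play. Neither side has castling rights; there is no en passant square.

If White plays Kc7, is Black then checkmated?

no

After Kc7: black king on h8; in check: no.
Black is not in check, so this cannot be checkmate.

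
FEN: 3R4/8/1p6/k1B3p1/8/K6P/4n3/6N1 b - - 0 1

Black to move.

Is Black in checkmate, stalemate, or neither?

neither

Black to move; black king on a5.
In check: no.
Legal moves for Black: Ka6, Kb5, Nf4, Nd4, Ng3, Nc3, Nxg1, Nc1, bxc5, b5, g4.
Black has 11 legal moves and is not in check → neither.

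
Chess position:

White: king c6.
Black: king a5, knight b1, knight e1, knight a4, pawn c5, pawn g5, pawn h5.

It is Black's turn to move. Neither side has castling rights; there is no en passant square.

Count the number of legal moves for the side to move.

15

Black to move; king on a5.
In check: no.
Legal moves: Ka6, Kb4, Nb6, Nac3, Nb2, Nf3, Nd3, Ng2, Nc2, Nbc3, Na3, Nd2, h4, g4, c4.
Count: 15.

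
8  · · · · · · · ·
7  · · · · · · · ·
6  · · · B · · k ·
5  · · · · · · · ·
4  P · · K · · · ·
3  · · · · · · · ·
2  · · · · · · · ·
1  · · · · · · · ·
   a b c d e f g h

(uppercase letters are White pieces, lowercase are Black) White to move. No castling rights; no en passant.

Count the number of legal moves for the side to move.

White to move; king on d4.
In check: no.
Legal moves: Bf8, Bb8, Be7, Bc7, Be5, Bc5, Bf4, Bb4, Bg3, Ba3, Bh2, Ke5, Kd5, Kc5, Ke4, Kc4, Ke3, Kd3, Kc3, a5.
Count: 20.

20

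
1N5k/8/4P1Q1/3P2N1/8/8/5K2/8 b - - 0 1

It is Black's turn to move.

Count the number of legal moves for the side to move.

Black to move; king on h8.
In check: no.
Legal moves: none.
Count: 0.

0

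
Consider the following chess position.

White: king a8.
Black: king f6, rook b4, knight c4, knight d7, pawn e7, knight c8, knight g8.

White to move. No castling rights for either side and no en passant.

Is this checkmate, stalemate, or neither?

White to move; white king on a8.
In check: no.
King squares — a7: attacked by Nc8; b7: attacked by Rb4; b8: attacked by Rb4.
Legal moves for White: none.
Not in check and no legal moves → stalemate.

stalemate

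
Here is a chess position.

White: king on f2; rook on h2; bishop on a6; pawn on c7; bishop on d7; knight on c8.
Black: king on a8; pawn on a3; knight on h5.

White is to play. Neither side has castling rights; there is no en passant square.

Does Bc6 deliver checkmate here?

After Bc6: black king on a8; in check: yes, from the white bishop on c6.
King squares — a7: attacked by Nc8; b7: attacked by Ba6; b8: attacked by Pc7.
Black has no legal moves → checkmate.

yes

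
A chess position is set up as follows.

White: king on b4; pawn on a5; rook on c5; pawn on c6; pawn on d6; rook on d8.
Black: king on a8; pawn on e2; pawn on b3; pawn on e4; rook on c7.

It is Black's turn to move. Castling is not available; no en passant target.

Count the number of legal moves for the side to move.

Black to move; king on a8.
In check: yes, from the white rook on d8.
Legal moves: Ka7, Rc8.
Count: 2.

2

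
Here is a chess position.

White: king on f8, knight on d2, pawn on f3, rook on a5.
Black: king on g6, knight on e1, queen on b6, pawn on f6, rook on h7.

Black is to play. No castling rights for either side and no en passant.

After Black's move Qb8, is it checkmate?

yes

After Qb8: white king on f8; in check: yes, from the black queen on b8.
King squares — e7: attacked by Rh7; f7: attacked by Kg6; g7: attacked by Kg6; e8: attacked by Qb8; g8: attacked by Qb8.
White has no legal moves → checkmate.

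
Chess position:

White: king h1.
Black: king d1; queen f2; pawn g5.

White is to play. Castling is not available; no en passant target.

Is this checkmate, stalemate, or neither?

stalemate

White to move; white king on h1.
In check: no.
King squares — g1: attacked by Qf2; g2: attacked by Qf2; h2: attacked by Qf2.
Legal moves for White: none.
Not in check and no legal moves → stalemate.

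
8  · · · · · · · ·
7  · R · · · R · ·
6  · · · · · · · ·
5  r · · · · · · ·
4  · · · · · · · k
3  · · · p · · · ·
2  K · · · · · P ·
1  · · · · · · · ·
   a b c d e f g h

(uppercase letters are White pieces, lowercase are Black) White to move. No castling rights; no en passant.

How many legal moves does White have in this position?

3

White to move; king on a2.
In check: yes, from the black rook on a5.
Legal moves: Kb3, Kb2, Kb1.
Count: 3.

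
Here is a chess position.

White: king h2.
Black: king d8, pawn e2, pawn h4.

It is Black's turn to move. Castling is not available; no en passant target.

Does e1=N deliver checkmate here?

After e1=N: white king on h2; in check: no.
White is not in check, so this cannot be checkmate.

no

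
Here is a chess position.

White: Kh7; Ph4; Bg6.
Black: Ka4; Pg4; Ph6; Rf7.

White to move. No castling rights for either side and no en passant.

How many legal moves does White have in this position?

White to move; king on h7.
In check: yes, from the black rook on f7.
Legal moves: Kh8, Kg8, Kxh6, Bxf7.
Count: 4.

4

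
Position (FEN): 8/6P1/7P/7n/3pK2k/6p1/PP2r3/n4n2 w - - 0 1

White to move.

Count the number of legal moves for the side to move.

5

White to move; king on e4.
In check: yes, from the black rook on e2.
Legal moves: Kf5, Kd5, Kxd4, Kf3, Kd3.
Count: 5.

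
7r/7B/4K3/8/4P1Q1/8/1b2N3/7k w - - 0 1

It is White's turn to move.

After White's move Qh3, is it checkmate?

yes

After Qh3: black king on h1; in check: yes, from the white queen on h3.
King squares — g1: attacked by Ne2; g2: attacked by Qh3; h2: attacked by Qh3.
Black has no legal moves → checkmate.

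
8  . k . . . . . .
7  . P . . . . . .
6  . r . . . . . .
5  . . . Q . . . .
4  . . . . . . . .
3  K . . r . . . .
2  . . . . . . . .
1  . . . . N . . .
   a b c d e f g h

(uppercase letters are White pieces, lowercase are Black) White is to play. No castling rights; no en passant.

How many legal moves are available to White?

White to move; king on a3.
In check: yes, from the black rook on d3.
Legal moves: Ka4, Ka2, Qxd3, Qb3, Nxd3.
Count: 5.

5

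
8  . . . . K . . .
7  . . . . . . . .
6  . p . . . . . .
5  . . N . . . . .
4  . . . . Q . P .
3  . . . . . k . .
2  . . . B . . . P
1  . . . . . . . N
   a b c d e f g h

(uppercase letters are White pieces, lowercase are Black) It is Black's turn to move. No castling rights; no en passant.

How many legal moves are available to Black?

Black to move; king on f3.
In check: yes, from the white queen on e4.
Legal moves: none.
Count: 0.

0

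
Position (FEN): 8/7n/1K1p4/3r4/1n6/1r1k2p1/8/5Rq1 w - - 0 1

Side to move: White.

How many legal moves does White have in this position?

White to move; king on b6.
In check: yes, from the black queen on g1.
Legal moves: Kc7, Kb7, Rf2, Rxg1.
Count: 4.

4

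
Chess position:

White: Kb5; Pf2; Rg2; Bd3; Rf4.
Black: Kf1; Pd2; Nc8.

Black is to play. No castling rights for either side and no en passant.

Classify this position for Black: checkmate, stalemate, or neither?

neither

Black to move; black king on f1.
In check: yes, from the white bishop on d3.
King squares — e1: available; g1: attacked by Rg2; e2: attacked by Bd3; f2: attacked by Rg2; g2: available.
Legal moves for Black: Kxg2, Ke1.
Black is in check but has 2 legal moves → neither.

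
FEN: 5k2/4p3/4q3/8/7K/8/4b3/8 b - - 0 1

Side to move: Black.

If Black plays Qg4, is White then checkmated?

After Qg4: white king on h4; in check: yes, from the black queen on g4.
King squares — g3: attacked by Qg4; h3: attacked by Qg4; g4: attacked by Be2; g5: attacked by Qg4; h5: attacked by Qg4.
White has no legal moves → checkmate.

yes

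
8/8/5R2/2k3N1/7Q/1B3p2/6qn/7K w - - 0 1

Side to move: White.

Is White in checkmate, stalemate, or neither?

White to move; white king on h1.
In check: yes, from the black queen on g2.
King squares — g1: attacked by Qg2; g2: attacked by Pf3; h2: attacked by Qg2.
Legal moves for White: none.
In check with no legal moves → checkmate.

checkmate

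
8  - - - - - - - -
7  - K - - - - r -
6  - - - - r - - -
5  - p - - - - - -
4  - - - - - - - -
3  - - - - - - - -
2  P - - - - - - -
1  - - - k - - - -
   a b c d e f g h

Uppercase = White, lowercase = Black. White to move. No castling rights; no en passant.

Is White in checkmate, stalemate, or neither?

White to move; white king on b7.
In check: yes, from the black rook on g7.
Legal moves for White: Kc8, Kb8, Ka8.
White is in check but has 3 legal moves → neither.

neither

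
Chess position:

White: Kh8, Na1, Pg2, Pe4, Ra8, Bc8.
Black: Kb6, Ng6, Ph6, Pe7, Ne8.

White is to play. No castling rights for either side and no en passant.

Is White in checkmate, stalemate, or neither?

White to move; white king on h8.
In check: yes, from the black knight on g6.
King squares — g7: attacked by Ne8; h7: available; g8: available.
Legal moves for White: Kg8, Kh7.
White is in check but has 2 legal moves → neither.

neither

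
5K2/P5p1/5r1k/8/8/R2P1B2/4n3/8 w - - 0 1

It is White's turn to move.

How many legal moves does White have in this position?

White to move; king on f8.
In check: yes, from the black rook on f6.
Legal moves: Kg8, Ke8, Ke7.
Count: 3.

3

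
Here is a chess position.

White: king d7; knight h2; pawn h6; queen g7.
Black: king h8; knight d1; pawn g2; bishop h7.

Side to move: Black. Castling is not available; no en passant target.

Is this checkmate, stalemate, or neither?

checkmate

Black to move; black king on h8.
In check: yes, from the white queen on g7.
King squares — g7: attacked by Ph6; h7: own bishop; g8: attacked by Qg7.
Legal moves for Black: none.
In check with no legal moves → checkmate.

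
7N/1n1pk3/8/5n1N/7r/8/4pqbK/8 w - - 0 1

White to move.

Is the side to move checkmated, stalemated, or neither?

White to move; white king on h2.
In check: yes, from the black rook on h4.
King squares — g1: attacked by Qf2; h1: attacked by Bg2; g2: attacked by Qf2; g3: attacked by Qf2; h3: attacked by Bg2.
Legal moves for White: none.
In check with no legal moves → checkmate.

checkmate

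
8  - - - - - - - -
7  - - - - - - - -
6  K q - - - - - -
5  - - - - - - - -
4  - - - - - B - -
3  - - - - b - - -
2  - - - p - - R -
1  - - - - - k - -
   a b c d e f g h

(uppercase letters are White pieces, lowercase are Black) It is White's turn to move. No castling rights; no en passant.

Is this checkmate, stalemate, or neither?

White to move; white king on a6.
In check: yes, from the black queen on b6.
King squares — a5: attacked by Qb6; b5: attacked by Qb6; b6: attacked by Be3; a7: attacked by Qb6; b7: attacked by Qb6.
Legal moves for White: none.
In check with no legal moves → checkmate.

checkmate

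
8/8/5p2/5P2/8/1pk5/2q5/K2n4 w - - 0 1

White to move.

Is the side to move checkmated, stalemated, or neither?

White to move; white king on a1.
In check: no.
King squares — b1: attacked by Qc2; a2: attacked by Qc2; b2: attacked by Nd1.
Legal moves for White: none.
Not in check and no legal moves → stalemate.

stalemate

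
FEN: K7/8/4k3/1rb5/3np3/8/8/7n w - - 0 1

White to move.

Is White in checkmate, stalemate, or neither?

White to move; white king on a8.
In check: no.
King squares — a7: attacked by Bc5; b7: attacked by Rb5; b8: attacked by Rb5.
Legal moves for White: none.
Not in check and no legal moves → stalemate.

stalemate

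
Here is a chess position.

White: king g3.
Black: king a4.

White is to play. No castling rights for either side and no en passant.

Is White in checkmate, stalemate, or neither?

neither

White to move; white king on g3.
In check: no.
Legal moves for White: Kh4, Kg4, Kf4, Kh3, Kf3, Kh2, Kg2, Kf2.
White has 8 legal moves and is not in check → neither.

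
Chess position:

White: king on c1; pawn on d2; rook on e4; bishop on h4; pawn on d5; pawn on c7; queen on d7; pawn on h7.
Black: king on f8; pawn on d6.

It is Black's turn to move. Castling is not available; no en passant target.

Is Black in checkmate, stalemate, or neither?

Black to move; black king on f8.
In check: no.
King squares — e7: attacked by Re4; f7: attacked by Qd7; g7: attacked by Qd7; e8: attacked by Re4; g8: attacked by Ph7.
Legal moves for Black: none.
Not in check and no legal moves → stalemate.

stalemate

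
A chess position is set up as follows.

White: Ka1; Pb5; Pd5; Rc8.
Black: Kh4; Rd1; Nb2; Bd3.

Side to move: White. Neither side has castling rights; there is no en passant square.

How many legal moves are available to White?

White to move; king on a1.
In check: yes, from the black rook on d1.
Legal moves: Kxb2, Ka2, Rc1.
Count: 3.

3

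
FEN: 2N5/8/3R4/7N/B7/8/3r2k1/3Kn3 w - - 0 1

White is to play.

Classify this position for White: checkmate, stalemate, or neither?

neither

White to move; white king on d1.
In check: yes, from the black rook on d2.
Legal moves for White: Kxd2, Kxe1, Kc1, Rxd2+.
White is in check but has 4 legal moves → neither.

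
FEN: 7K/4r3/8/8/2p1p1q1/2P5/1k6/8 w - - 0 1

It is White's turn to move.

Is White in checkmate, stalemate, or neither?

White to move; white king on h8.
In check: no.
King squares — g7: attacked by Qg4; h7: attacked by Re7; g8: attacked by Qg4.
Legal moves for White: none.
Not in check and no legal moves → stalemate.

stalemate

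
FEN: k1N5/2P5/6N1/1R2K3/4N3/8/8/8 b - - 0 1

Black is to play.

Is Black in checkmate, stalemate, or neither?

stalemate

Black to move; black king on a8.
In check: no.
King squares — a7: attacked by Nc8; b7: attacked by Rb5; b8: attacked by Rb5.
Legal moves for Black: none.
Not in check and no legal moves → stalemate.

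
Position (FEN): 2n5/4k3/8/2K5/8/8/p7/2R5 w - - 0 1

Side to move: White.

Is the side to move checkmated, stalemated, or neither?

neither

White to move; white king on c5.
In check: no.
Legal moves for White: Kc6, Kd5, Kb5, Kd4, Kc4, Kb4, Rc4, Rc3, Rc2, Rh1, Rg1, Rf1, Re1+, Rd1, Rb1, Ra1.
White has 16 legal moves and is not in check → neither.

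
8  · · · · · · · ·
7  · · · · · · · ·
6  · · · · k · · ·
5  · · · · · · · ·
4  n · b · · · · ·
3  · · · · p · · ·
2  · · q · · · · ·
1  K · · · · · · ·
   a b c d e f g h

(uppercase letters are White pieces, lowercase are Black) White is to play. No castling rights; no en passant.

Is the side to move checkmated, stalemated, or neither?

White to move; white king on a1.
In check: no.
King squares — b1: attacked by Qc2; a2: attacked by Qc2; b2: attacked by Qc2.
Legal moves for White: none.
Not in check and no legal moves → stalemate.

stalemate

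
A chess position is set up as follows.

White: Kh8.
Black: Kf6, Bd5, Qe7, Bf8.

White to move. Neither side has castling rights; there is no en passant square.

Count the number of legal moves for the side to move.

0

White to move; king on h8.
In check: no.
Legal moves: none.
Count: 0.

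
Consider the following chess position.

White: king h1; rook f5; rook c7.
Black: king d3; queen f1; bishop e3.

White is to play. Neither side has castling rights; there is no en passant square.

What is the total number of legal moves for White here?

White to move; king on h1.
In check: yes, from the black queen on f1.
Legal moves: Kh2, Rxf1.
Count: 2.

2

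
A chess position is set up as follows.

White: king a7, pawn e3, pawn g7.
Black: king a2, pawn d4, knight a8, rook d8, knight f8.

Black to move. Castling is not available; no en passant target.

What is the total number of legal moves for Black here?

Black to move; king on a2.
In check: no.
Legal moves: Nh7, Nd7, Ng6, Ne6, Re8, Rc8, Rb8, Rd7+, Rd6, Rd5, Nc7, Nb6, Kb3, Ka3, Kb2, Kb1, Ka1, dxe3, d3.
Count: 19.

19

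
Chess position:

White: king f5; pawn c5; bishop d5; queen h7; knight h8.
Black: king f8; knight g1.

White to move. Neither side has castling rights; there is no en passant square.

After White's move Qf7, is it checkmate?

After Qf7: black king on f8; in check: yes, from the white queen on f7.
King squares — e7: attacked by Qf7; f7: attacked by Bd5; g7: attacked by Qf7; e8: attacked by Qf7; g8: attacked by Qf7.
Black has no legal moves → checkmate.

yes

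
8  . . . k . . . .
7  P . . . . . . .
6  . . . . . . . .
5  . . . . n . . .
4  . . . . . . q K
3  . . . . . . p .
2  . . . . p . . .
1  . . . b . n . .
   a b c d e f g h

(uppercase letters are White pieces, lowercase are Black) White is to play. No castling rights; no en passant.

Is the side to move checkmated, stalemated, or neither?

checkmate

White to move; white king on h4.
In check: yes, from the black queen on g4.
King squares — g3: attacked by Nf1; h3: attacked by Qg4; g4: attacked by Ne5; g5: attacked by Qg4; h5: attacked by Qg4.
Legal moves for White: none.
In check with no legal moves → checkmate.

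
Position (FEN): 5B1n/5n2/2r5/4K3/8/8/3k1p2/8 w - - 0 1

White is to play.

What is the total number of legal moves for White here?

White to move; king on e5.
In check: yes, from the black knight on f7.
Legal moves: Kf5, Kd5, Kf4, Ke4, Kd4.
Count: 5.

5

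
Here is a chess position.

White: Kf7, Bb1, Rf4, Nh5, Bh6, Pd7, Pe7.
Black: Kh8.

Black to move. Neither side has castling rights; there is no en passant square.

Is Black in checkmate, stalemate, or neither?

stalemate

Black to move; black king on h8.
In check: no.
King squares — g7: attacked by Nh5; h7: attacked by Bb1; g8: attacked by Kf7.
Legal moves for Black: none.
Not in check and no legal moves → stalemate.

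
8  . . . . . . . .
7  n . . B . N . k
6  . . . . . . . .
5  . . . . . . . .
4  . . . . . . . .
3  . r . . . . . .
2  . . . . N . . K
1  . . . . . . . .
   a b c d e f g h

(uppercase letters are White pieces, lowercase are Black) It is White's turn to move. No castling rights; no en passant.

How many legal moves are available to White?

24

White to move; king on h2.
In check: no.
Legal moves: Nh8, Nd8, Nh6, Nd6, Ng5+, Ne5, Be8, Bc8, Be6, Bc6, Bf5+, Bb5, Bg4, Ba4, Bh3, Kg2, Kh1, Kg1, Nf4, Nd4, Ng3, Nc3, Ng1, Nc1.
Count: 24.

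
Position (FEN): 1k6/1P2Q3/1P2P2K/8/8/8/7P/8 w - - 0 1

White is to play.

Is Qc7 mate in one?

yes

After Qc7: black king on b8; in check: yes, from the white queen on c7.
King squares — a7: attacked by Pb6; b7: attacked by Qc7; c7: attacked by Pb6; a8: attacked by Pb7; c8: attacked by Pb7.
Black has no legal moves → checkmate.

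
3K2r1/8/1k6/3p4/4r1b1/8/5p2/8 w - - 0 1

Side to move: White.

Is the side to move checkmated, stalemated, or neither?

White to move; white king on d8.
In check: yes, from the black rook on g8.
King squares — c7: attacked by Kb6; d7: attacked by Bg4; e7: attacked by Re4; c8: attacked by Bg4; e8: attacked by Re4.
Legal moves for White: none.
In check with no legal moves → checkmate.

checkmate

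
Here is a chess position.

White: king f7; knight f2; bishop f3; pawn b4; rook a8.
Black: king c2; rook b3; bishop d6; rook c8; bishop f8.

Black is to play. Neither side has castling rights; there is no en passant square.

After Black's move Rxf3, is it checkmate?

no

After Rxf3: white king on f7; in check: yes, from the black rook on f3.
White has 3 legal replies: Kg8, Kg6, Ke6.
In check but a legal move exists → not checkmate.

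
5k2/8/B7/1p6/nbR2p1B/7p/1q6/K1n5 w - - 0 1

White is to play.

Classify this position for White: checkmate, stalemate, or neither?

White to move; white king on a1.
In check: yes, from the black queen on b2.
King squares — b1: attacked by Qb2; a2: attacked by Nc1; b2: attacked by Na4.
Legal moves for White: none.
In check with no legal moves → checkmate.

checkmate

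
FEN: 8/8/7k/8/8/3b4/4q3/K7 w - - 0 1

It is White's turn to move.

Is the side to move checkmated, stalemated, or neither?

White to move; white king on a1.
In check: no.
King squares — b1: attacked by Bd3; a2: attacked by Qe2; b2: attacked by Qe2.
Legal moves for White: none.
Not in check and no legal moves → stalemate.

stalemate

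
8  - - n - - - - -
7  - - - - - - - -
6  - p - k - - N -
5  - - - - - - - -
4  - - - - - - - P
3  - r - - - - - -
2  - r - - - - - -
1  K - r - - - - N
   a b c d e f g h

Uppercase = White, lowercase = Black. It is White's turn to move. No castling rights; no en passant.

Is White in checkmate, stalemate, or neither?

checkmate

White to move; white king on a1.
In check: yes, from the black rook on c1.
King squares — b1: attacked by Rc1; a2: attacked by Rb2; b2: attacked by Rb3.
Legal moves for White: none.
In check with no legal moves → checkmate.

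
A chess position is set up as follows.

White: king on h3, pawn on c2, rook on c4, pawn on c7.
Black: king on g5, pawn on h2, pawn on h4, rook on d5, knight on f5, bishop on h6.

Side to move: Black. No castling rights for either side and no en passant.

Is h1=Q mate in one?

After h1=Q: white king on h3; in check: yes, from the black queen on h1.
King squares — g2: attacked by Qh1; h2: attacked by Qh1; g3: attacked by Ph4; g4: attacked by Kg5; h4: attacked by Qh1.
White has no legal moves → checkmate.

yes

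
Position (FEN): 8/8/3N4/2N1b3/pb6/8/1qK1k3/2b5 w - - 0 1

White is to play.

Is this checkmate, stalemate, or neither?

White to move; white king on c2.
In check: yes, from the black queen on b2.
King squares — b1: attacked by Qb2; c1: attacked by Qb2; d1: attacked by Ke2; b2: attacked by Bc1; d2: attacked by Bc1; b3: attacked by Qb2; c3: attacked by Qb2; d3: attacked by Ke2.
Legal moves for White: none.
In check with no legal moves → checkmate.

checkmate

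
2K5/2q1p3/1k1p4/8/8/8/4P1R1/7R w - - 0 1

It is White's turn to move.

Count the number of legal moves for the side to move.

White to move; king on c8.
In check: yes, from the black queen on c7.
Legal moves: none.
Count: 0.

0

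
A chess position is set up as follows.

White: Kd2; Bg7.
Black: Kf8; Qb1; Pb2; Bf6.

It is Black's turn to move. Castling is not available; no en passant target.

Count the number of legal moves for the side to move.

Black to move; king on f8.
In check: yes, from the white bishop on g7.
Legal moves: Kg8, Ke8, Kxg7, Kf7, Ke7, Bxg7.
Count: 6.

6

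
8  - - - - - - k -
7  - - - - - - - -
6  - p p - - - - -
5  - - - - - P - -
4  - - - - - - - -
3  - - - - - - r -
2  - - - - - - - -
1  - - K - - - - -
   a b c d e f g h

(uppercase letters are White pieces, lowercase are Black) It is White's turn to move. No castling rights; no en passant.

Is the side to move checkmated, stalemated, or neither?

White to move; white king on c1.
In check: no.
Legal moves for White: Kd2, Kc2, Kb2, Kd1, Kb1, f6.
White has 6 legal moves and is not in check → neither.

neither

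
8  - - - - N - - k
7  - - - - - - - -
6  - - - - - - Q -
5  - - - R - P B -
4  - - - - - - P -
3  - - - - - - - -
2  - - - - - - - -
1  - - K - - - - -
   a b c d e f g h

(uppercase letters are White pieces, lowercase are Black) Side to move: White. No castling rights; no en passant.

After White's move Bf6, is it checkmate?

yes

After Bf6: black king on h8; in check: yes, from the white bishop on f6.
King squares — g7: attacked by Bf6; h7: attacked by Qg6; g8: attacked by Qg6.
Black has no legal moves → checkmate.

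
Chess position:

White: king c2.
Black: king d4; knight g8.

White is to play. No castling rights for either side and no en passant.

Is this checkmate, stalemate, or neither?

White to move; white king on c2.
In check: no.
Legal moves for White: Kb3, Kd2, Kb2, Kd1, Kc1, Kb1.
White has 6 legal moves and is not in check → neither.

neither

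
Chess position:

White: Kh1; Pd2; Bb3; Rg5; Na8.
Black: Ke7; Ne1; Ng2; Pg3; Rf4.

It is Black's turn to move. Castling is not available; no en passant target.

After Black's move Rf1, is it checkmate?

After Rf1: white king on h1; in check: yes, from the black rook on f1.
King squares — g1: attacked by Rf1; g2: attacked by Ne1; h2: attacked by Pg3.
White has no legal moves → checkmate.

yes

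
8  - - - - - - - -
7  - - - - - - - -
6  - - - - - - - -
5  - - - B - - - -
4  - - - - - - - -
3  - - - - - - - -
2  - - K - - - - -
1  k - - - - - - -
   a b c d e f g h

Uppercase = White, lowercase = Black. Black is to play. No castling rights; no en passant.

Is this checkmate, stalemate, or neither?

stalemate

Black to move; black king on a1.
In check: no.
King squares — b1: attacked by Kc2; a2: attacked by Bd5; b2: attacked by Kc2.
Legal moves for Black: none.
Not in check and no legal moves → stalemate.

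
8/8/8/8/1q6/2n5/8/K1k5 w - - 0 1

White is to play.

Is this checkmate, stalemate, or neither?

White to move; white king on a1.
In check: no.
King squares — b1: attacked by Kc1; a2: attacked by Nc3; b2: attacked by Kc1.
Legal moves for White: none.
Not in check and no legal moves → stalemate.

stalemate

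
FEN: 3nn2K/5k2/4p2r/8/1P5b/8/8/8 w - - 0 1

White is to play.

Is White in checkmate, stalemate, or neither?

checkmate

White to move; white king on h8.
In check: yes, from the black rook on h6.
King squares — g7: attacked by Kf7; h7: attacked by Rh6; g8: attacked by Kf7.
Legal moves for White: none.
In check with no legal moves → checkmate.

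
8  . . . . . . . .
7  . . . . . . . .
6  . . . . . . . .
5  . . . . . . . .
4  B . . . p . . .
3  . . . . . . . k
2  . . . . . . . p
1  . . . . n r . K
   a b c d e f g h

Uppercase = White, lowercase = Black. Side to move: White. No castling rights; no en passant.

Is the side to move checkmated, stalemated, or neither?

checkmate

White to move; white king on h1.
In check: yes, from the black rook on f1.
King squares — g1: attacked by Rf1; g2: attacked by Ne1; h2: attacked by Kh3.
Legal moves for White: none.
In check with no legal moves → checkmate.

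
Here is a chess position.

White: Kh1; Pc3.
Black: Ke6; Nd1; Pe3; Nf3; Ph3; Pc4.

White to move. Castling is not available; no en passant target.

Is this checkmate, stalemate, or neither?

stalemate

White to move; white king on h1.
In check: no.
King squares — g1: attacked by Nf3; g2: attacked by Ph3; h2: attacked by Nf3.
Legal moves for White: none.
Not in check and no legal moves → stalemate.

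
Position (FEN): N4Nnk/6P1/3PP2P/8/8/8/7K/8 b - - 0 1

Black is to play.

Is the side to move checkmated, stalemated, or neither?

Black to move; black king on h8.
In check: yes, from the white pawn on g7.
King squares — g7: attacked by Ph6; h7: attacked by Nf8; g8: own knight.
Legal moves for Black: none.
In check with no legal moves → checkmate.

checkmate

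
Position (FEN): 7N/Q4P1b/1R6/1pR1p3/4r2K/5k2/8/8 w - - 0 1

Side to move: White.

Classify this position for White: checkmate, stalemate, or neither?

White to move; white king on h4.
In check: yes, from the black rook on e4.
Legal moves for White: Kh5, Kg5, Kh3.
White is in check but has 3 legal moves → neither.

neither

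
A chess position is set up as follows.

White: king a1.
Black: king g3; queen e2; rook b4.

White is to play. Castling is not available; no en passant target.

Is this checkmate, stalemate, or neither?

White to move; white king on a1.
In check: no.
King squares — b1: attacked by Rb4; a2: attacked by Qe2; b2: attacked by Qe2.
Legal moves for White: none.
Not in check and no legal moves → stalemate.

stalemate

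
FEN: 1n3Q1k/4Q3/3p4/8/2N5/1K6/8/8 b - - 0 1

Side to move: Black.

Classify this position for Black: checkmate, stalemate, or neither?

Black to move; black king on h8.
In check: yes, from the white queen on f8.
King squares — g7: attacked by Qe7; h7: attacked by Qe7; g8: attacked by Qf8.
Legal moves for Black: none.
In check with no legal moves → checkmate.

checkmate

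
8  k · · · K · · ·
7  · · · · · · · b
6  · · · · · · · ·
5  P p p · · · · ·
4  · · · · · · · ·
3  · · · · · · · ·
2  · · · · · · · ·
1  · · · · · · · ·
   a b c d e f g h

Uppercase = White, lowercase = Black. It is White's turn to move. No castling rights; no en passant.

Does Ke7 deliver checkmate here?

After Ke7: black king on a8; in check: no.
Black is not in check, so this cannot be checkmate.

no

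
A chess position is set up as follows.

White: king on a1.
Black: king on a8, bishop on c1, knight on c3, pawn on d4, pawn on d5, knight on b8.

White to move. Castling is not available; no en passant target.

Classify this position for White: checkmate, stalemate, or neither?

White to move; white king on a1.
In check: no.
King squares — b1: attacked by Nc3; a2: attacked by Nc3; b2: attacked by Bc1.
Legal moves for White: none.
Not in check and no legal moves → stalemate.

stalemate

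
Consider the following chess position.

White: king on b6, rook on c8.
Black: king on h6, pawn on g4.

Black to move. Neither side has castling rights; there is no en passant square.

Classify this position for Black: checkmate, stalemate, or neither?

Black to move; black king on h6.
In check: no.
Legal moves for Black: Kh7, Kg7, Kg6, Kh5, Kg5, g3.
Black has 6 legal moves and is not in check → neither.

neither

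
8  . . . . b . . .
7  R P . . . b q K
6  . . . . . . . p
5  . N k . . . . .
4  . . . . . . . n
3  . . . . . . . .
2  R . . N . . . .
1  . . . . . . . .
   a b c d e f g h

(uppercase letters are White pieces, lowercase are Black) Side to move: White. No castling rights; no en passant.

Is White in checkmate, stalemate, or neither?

White to move; white king on h7.
In check: yes, from the black queen on g7.
Legal moves for White: Kxg7.
White is in check but has 1 legal move → neither.

neither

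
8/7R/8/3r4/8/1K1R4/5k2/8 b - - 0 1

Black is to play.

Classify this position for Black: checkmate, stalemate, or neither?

Black to move; black king on f2.
In check: no.
Legal moves for Black: Rd8, Rd7, Rd6, Rh5, Rg5, Rf5, Re5, Rc5, Rb5+, Ra5, Rd4, Rxd3+, Kg2, Ke2, Kg1, Kf1, Ke1.
Black has 17 legal moves and is not in check → neither.

neither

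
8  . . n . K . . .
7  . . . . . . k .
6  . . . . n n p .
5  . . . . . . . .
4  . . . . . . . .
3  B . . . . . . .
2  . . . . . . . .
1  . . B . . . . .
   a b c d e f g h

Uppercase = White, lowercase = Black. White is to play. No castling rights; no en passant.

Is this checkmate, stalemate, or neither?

White to move; white king on e8.
In check: yes, from the black knight on f6.
King squares — d7: attacked by Nf6; e7: attacked by Nc8; f7: attacked by Kg7; d8: attacked by Ne6; f8: attacked by Ne6.
Legal moves for White: none.
In check with no legal moves → checkmate.

checkmate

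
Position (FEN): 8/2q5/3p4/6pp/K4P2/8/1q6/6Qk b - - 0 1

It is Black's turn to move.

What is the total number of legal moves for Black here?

1

Black to move; king on h1.
In check: yes, from the white queen on g1.
Legal moves: Kxg1.
Count: 1.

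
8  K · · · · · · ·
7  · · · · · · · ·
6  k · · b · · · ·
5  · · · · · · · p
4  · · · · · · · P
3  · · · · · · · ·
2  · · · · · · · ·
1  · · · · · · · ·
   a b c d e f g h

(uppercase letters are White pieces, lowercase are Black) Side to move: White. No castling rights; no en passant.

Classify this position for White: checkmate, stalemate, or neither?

White to move; white king on a8.
In check: no.
King squares — a7: attacked by Ka6; b7: attacked by Ka6; b8: attacked by Bd6.
Legal moves for White: none.
Not in check and no legal moves → stalemate.

stalemate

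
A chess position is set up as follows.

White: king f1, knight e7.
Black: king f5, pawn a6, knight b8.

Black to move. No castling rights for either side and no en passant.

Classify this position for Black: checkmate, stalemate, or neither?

neither

Black to move; black king on f5.
In check: yes, from the white knight on e7.
King squares — e4: available; f4: available; g4: available; e5: available; g5: available; e6: available; f6: available; g6: attacked by Ne7.
Legal moves for Black: Kf6, Ke6, Kg5, Ke5, Kg4, Kf4, Ke4.
Black is in check but has 7 legal moves → neither.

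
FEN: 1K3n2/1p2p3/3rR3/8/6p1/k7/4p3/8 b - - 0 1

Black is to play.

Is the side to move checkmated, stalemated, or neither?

neither

Black to move; black king on a3.
In check: no.
Legal moves for Black include: Nh7, Nd7+, Ng6, Nxe6, Rd8+, Rd7, Rxe6, Rc6, Rb6, Ra6, Rd5, Rd4, Rd3, Rd2, Rd1, Kb4, Ka4, Kb3, ... (list truncated; more exist).
Black has legal moves and is not in check → neither.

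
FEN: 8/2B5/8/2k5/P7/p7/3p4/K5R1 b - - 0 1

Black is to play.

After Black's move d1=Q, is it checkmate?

After d1=Q: white king on a1; in check: yes, from the black queen on d1.
White has 2 legal replies: Ka2, Rxd1.
In check but a legal move exists → not checkmate.

no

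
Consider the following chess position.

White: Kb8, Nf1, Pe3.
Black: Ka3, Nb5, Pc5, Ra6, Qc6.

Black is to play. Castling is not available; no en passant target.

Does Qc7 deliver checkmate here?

yes

After Qc7: white king on b8; in check: yes, from the black queen on c7.
King squares — a7: attacked by Nb5; b7: attacked by Qc7; c7: attacked by Nb5; a8: attacked by Ra6; c8: attacked by Qc7.
White has no legal moves → checkmate.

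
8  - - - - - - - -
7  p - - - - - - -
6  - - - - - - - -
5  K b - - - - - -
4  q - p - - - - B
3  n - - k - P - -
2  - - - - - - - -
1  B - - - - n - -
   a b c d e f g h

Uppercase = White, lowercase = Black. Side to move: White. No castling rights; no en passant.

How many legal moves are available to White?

0

White to move; king on a5.
In check: yes, from the black queen on a4.
Legal moves: none.
Count: 0.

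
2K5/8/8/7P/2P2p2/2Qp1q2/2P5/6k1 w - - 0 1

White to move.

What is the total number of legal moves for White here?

21

White to move; king on c8.
In check: no.
Legal moves: Kd8, Kb8, Kd7, Kc7, Qh8, Qg7+, Qf6, Qe5, Qa5, Qd4+, Qb4, Qxd3, Qb3, Qa3, Qd2, Qb2, Qe1+, Qa1+, cxd3, h6, c5.
Count: 21.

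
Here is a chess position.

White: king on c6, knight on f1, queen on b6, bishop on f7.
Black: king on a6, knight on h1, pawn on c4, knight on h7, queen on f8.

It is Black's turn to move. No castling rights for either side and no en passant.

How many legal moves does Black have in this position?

0

Black to move; king on a6.
In check: yes, from the white queen on b6.
Legal moves: none.
Count: 0.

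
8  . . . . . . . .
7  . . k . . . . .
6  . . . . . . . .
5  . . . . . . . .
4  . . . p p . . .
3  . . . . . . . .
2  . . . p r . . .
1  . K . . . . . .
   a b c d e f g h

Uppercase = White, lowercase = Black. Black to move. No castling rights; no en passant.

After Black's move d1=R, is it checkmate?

After d1=R: white king on b1; in check: yes, from the black rook on d1.
King squares — a1: attacked by Rd1; c1: attacked by Rd1; a2: attacked by Re2; b2: attacked by Re2; c2: attacked by Re2.
White has no legal moves → checkmate.

yes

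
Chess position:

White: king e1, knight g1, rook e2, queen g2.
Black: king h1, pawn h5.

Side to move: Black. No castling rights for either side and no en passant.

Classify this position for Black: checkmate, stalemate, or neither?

checkmate

Black to move; black king on h1.
In check: yes, from the white queen on g2.
King squares — g1: attacked by Qg2; g2: attacked by Re2; h2: attacked by Qg2.
Legal moves for Black: none.
In check with no legal moves → checkmate.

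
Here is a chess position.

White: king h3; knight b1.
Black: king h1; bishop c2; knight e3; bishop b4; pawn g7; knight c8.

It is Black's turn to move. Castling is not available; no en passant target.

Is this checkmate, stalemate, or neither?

Black to move; black king on h1.
In check: no.
Legal moves for Black include: Ne7, Na7, Nd6, Nb6, Bf8, Be7, Bd6, Bc5, Ba5, Bc3, Ba3, Bd2, Be1, Nf5, Nd5, Ng4, Nc4, Ng2, ... (list truncated; more exist).
Black has legal moves and is not in check → neither.

neither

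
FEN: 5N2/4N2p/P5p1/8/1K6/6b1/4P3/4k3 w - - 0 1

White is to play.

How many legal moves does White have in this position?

White to move; king on b4.
In check: no.
Legal moves: Nxh7, Nd7, Nfxg6, Ne6, Ng8, Nc8, Nexg6, Nc6, Nf5, Nd5, Kc5, Kb5, Ka5, Kc4, Ka4, Kc3, Kb3, Ka3, a7, e3, e4.
Count: 21.

21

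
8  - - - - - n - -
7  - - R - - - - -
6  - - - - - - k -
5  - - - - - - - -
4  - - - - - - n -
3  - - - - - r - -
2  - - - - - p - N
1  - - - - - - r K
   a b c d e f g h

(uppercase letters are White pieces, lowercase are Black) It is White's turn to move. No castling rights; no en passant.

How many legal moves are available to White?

White to move; king on h1.
In check: yes, from the black rook on g1.
Legal moves: none.
Count: 0.

0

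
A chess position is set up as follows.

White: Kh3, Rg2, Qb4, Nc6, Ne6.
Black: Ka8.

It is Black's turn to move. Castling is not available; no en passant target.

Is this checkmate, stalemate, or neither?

Black to move; black king on a8.
In check: no.
King squares — a7: attacked by Nc6; b7: attacked by Qb4; b8: attacked by Qb4.
Legal moves for Black: none.
Not in check and no legal moves → stalemate.

stalemate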